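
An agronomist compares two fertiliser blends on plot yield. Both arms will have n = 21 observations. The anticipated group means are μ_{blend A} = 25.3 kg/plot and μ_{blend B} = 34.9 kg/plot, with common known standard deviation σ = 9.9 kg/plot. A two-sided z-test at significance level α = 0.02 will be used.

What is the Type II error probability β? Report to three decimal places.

β ≈ 0.207

Standardized effect: d = |μ_{blend A} − μ_{blend B}| / σ = |25.3 − 34.9| / 9.9 = 0.9697
Noncentrality parameter: δ = d·√(n/2) = 0.9697 × √(21/2) = 3.1422
Two-sided α = 0.02 → critical value z_{0.01} = 2.326.
Power = Φ(δ − 2.326) + Φ(−δ − 2.326) = Φ(0.816) + Φ(-5.469) = 0.7927 + 0.0000 = 0.7927.
Type II error: β = 1 − power = 1 − 0.7927 = 0.2073.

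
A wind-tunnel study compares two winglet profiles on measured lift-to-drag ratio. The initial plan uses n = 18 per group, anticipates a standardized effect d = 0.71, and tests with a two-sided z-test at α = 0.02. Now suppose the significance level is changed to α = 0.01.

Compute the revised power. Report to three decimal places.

δ = d·√(n/2) = 0.71 × √(18/2) = 2.1300 (unchanged). New critical value: z_{0.005} = 2.576.
Revised power = Φ(δ − 2.576) + Φ(−δ − 2.576) = Φ(-0.446) + Φ(-4.706) = 0.3279 + 0.0000 = 0.3279.

Power ≈ 0.328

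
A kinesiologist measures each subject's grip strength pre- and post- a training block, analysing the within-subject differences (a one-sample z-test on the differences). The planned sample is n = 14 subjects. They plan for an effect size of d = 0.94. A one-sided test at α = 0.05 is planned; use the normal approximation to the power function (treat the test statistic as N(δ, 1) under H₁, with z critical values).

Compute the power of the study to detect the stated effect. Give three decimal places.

Power ≈ 0.969

Noncentrality parameter: δ = d·√n = 0.94 × √14 = 3.5172
One-sided α = 0.05 → critical value z_{0.05} = 1.645.
Power = Φ(δ − 1.645) = Φ(1.872) = 0.9694.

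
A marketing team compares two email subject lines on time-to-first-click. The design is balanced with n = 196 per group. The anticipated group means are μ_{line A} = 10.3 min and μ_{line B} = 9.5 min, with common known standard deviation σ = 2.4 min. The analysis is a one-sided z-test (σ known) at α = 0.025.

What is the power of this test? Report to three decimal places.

Standardized effect: d = |μ_{line A} − μ_{line B}| / σ = |10.3 − 9.5| / 2.4 = 0.3333
Noncentrality parameter: δ = d·√(n/2) = 0.3333 × √(196/2) = 3.2998
Critical value for a one-sided test at α = 0.025: z_α = 1.960.
Power = P(Z > 1.960 − δ) = Φ(1.340) = 0.9099.

Power ≈ 0.910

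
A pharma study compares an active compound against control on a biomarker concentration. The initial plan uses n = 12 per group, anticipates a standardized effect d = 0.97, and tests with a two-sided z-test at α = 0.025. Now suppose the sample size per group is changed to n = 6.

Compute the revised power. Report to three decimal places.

Power ≈ 0.287

With n = 6 per group: δ = d·√(n/2) = 0.97 × √(6/2) = 1.6801. Critical value z_{0.0125} = 2.241.
Revised power = Φ(δ − 2.241) + Φ(−δ − 2.241) = Φ(-0.561) + Φ(-3.921) = 0.2873 + 0.0000 = 0.2873.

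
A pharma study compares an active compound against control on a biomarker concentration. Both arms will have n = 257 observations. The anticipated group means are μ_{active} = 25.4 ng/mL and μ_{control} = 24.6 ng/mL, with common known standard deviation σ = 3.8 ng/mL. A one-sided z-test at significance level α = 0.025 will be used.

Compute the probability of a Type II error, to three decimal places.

β ≈ 0.335

Standardized effect: d = |μ_{active} − μ_{control}| / σ = |25.4 − 24.6| / 3.8 = 0.2105
Noncentrality parameter: δ = d·√(n/2) = 0.2105 × √(257/2) = 2.3865
Critical value for a one-sided test at α = 0.025: z_α = 1.960.
Power = Φ(δ − 1.960) = Φ(0.427) = 0.6651.
Type II error: β = 1 − power = 1 − 0.6651 = 0.3349.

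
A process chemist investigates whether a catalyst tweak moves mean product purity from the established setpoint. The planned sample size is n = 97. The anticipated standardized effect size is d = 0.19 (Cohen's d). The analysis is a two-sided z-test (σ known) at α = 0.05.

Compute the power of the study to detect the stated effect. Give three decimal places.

Power ≈ 0.465

Noncentrality parameter: δ = d·√n = 0.19 × √97 = 1.8713
Two-sided α = 0.05 → critical value z_{0.025} = 1.960.
Power = Φ(δ − 1.960) + Φ(−δ − 1.960) = Φ(-0.089) + Φ(-3.831) = 0.4647 + 0.0001 = 0.4647.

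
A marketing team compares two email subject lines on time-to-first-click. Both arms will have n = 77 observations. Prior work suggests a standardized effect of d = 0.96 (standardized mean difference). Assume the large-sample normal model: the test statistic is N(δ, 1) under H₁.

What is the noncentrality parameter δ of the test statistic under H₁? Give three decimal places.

δ = d·√(n/2) = 0.96 × √(77/2) = 5.9566

δ ≈ 5.957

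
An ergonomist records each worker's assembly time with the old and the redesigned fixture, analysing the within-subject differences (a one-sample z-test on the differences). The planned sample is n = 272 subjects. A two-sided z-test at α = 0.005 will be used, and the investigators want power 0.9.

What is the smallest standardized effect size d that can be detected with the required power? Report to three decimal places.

d ≈ 0.248

Required noncentrality: δ = z_{0.0025} + z_{0.10} = 2.807 + 1.282 = 4.089.
(Lower-tail contribution to power is negligible for δ > 0.)
δ = d·√n ⇒ d = δ/√n = 4.089/√272 = 0.2479.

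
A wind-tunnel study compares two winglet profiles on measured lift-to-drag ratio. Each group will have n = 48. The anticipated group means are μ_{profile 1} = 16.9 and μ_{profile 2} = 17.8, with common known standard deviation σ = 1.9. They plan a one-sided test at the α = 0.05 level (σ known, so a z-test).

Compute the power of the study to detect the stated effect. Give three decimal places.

Power ≈ 0.750

Standardized effect: d = |μ_{profile 1} − μ_{profile 2}| / σ = |16.9 − 17.8| / 1.9 = 0.4737
Noncentrality parameter: δ = d·√(n/2) = 0.4737 × √(48/2) = 2.3206
One-sided α = 0.05 → critical value z_{0.05} = 1.645.
Power = P(Z > 1.645 − δ) = Φ(0.676) = 0.7504.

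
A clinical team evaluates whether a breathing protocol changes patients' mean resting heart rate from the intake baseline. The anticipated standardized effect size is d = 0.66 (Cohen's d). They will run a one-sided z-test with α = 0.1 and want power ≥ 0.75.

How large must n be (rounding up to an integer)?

For power 0.75 need Φ(δ − z_{0.1}) = 0.75, so δ = z_{0.1} + z_{0.25} = 1.282 + 0.674 = 1.956.
δ = d·√n ⇒ n = (δ/d)² = (1.956 / 0.66)² = 8.78.
Rounding up, n = 9.

n = 9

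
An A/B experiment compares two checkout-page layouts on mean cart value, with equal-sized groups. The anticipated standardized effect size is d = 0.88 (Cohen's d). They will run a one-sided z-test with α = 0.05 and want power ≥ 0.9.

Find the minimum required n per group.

Set Φ(δ − 1.645) = 0.9; then δ − 1.645 = Φ⁻¹(0.9) = 1.282, giving δ = 2.926.
δ = d·√(n/2) ⇒ n = 2(δ/d)² = 2 × (2.926 / 0.88)² = 22.12.
Round up to the next whole unit.

n = 23 per group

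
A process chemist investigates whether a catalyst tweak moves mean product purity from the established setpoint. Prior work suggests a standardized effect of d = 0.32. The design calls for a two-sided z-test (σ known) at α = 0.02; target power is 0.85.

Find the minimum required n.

n = 111

Set Φ(δ − 2.326) = 0.85; then δ − 2.326 = Φ⁻¹(0.85) = 1.036, giving δ = 3.363.
(Ignoring the negligible lower-tail rejection probability gives the usual closed-form inversion.)
δ = d·√n ⇒ n = (δ/d)² = (3.363 / 0.32)² = 110.43.
Round up to the next whole unit.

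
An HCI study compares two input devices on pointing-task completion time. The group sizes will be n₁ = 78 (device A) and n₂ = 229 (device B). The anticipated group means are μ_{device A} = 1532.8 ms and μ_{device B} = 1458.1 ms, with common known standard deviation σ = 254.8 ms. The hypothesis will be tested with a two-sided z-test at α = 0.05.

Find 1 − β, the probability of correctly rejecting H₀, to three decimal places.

Standardized effect: d = |μ_{device A} − μ_{device B}| / σ = |1532.8 − 1458.1| / 254.8 = 0.2932
Noncentrality parameter: δ = d / √(1/n₁ + 1/n₂) = 0.2932 / √(1/78 + 1/229) = 2.2362
Critical value for a two-sided test at α = 0.05: z_{α/2} = 1.960.
Power = Φ(δ − 1.960) + Φ(−δ − 1.960) = Φ(0.276) + Φ(-4.196) = 0.6088 + 0.0000 = 0.6088.

Power ≈ 0.609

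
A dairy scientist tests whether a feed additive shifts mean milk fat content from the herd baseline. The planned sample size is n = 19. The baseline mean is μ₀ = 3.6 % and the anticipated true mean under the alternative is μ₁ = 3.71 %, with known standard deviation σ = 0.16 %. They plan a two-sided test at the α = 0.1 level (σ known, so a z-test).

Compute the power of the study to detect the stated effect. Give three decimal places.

Power ≈ 0.912

Standardized effect: d = |μ₁ − μ₀| / σ = |3.71 − 3.6| / 0.16 = 0.6875
Noncentrality parameter: δ = d·√n = 0.6875 × √19 = 2.9967
Two-sided α = 0.1 → critical value z_{0.05} = 1.645.
Power = Φ(δ − 1.645) + Φ(−δ − 1.645) = Φ(1.352) + Φ(-4.642) = 0.9118 + 0.0000 = 0.9118.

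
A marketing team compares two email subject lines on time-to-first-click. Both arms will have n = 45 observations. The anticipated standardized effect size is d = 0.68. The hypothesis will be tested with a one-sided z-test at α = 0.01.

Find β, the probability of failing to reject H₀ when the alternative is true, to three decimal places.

β ≈ 0.184

Noncentrality parameter: δ = d·√(n/2) = 0.68 × √(45/2) = 3.2255
Critical value for a one-sided test at α = 0.01: z_α = 2.326.
Power = P(Z > 2.326 − δ) = Φ(0.899) = 0.8157.
Type II error: β = 1 − power = 1 − 0.8157 = 0.1843.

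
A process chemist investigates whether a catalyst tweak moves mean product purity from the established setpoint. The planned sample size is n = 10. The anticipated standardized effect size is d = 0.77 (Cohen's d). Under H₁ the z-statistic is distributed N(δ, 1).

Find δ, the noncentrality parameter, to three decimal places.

δ = d·√n = 0.77 × √10 = 2.4350

δ ≈ 2.435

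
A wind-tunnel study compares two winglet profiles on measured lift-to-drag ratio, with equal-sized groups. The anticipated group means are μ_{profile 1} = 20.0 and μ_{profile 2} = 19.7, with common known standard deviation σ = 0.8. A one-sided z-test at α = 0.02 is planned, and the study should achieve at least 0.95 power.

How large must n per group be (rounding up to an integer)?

Standardized effect: d = |μ_{profile 1} − μ_{profile 2}| / σ = |20.0 − 19.7| / 0.8 = 0.3750
For power 0.95 need Φ(δ − z_{0.02}) = 0.95, so δ = z_{0.02} + z_{0.05} = 2.054 + 1.645 = 3.699.
δ = d·√(n/2) ⇒ n = 2(δ/d)² = 2 × (3.699 / 0.3750)² = 194.56.
Round up to the next whole unit.

n = 195 per group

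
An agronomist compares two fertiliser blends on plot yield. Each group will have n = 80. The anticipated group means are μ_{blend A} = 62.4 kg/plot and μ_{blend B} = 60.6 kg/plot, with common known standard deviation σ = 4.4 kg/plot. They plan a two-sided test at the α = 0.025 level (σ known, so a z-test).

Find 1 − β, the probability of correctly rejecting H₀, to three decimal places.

Standardized effect: d = |μ_{blend A} − μ_{blend B}| / σ = |62.4 − 60.6| / 4.4 = 0.4091
Noncentrality parameter: δ = d·√(n/2) = 0.4091 × √(80/2) = 2.5873
Critical value for a two-sided test at α = 0.025: z_{α/2} = 2.241.
Power = Φ(δ − 2.241) + Φ(−δ − 2.241) = Φ(0.346) + Φ(-4.829) = 0.6353 + 0.0000 = 0.6353.

Power ≈ 0.635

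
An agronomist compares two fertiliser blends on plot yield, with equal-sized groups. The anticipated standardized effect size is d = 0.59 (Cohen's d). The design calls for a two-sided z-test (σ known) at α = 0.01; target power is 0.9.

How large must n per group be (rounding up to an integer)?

n = 86 per group

Set Φ(δ − 2.576) = 0.9; then δ − 2.576 = Φ⁻¹(0.9) = 1.282, giving δ = 3.857.
(Ignoring the negligible lower-tail rejection probability gives the usual closed-form inversion.)
δ = d·√(n/2) ⇒ n = 2(δ/d)² = 2 × (3.857 / 0.59)² = 85.49.
Rounding up, n = 86 per group.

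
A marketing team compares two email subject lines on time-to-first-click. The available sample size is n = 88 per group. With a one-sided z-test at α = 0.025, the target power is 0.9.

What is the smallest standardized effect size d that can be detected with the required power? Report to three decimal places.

d ≈ 0.489

Need Φ(δ − 1.960) = 0.9, so δ = 1.960 + 1.282 = 3.242.
δ = d·√(n/2) ⇒ d = δ/√(n/2) = 3.242/√(88/2) = 0.4887.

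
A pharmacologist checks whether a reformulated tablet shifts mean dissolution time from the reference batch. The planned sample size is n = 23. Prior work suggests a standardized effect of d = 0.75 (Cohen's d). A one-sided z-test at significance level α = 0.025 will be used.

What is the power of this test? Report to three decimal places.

Power ≈ 0.949

Noncentrality parameter: δ = d·√n = 0.75 × √23 = 3.5969
Critical value for a one-sided test at α = 0.025: z_α = 1.960.
Power = Φ(δ − 1.960) = Φ(1.637) = 0.9492.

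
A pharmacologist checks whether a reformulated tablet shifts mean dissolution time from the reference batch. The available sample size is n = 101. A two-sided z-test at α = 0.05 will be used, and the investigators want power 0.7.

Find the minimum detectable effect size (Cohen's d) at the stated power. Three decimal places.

Required noncentrality: δ = z_{0.025} + z_{0.30} = 1.960 + 0.524 = 2.484.
(Lower-tail contribution to power is negligible for δ > 0.)
δ = d·√n ⇒ d = δ/√n = 2.484/√101 = 0.2472.

d ≈ 0.247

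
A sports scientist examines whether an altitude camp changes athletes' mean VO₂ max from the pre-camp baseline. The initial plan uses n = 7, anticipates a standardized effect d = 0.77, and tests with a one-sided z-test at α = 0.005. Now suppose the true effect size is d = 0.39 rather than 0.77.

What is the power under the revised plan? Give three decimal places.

With d = 0.39: δ = d·√n = 0.39 × √7 = 1.0318. Critical value z_{0.005} = 2.576.
Revised power = P(Z > 2.576 − δ) = Φ(-1.544) = 0.0613.

Power ≈ 0.061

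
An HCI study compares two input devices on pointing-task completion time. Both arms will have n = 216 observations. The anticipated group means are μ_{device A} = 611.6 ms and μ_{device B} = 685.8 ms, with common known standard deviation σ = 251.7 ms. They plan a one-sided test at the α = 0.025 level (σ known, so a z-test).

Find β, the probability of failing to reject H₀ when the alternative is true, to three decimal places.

β ≈ 0.135

Standardized effect: d = |μ_{device A} − μ_{device B}| / σ = |611.6 − 685.8| / 251.7 = 0.2948
Noncentrality parameter: δ = d·√(n/2) = 0.2948 × √(216/2) = 3.0636
One-sided α = 0.025 → critical value z_{0.025} = 1.960.
Power = P(Z > 1.960 − δ) = Φ(1.104) = 0.8651.
Type II error: β = 1 − power = 1 − 0.8651 = 0.1349.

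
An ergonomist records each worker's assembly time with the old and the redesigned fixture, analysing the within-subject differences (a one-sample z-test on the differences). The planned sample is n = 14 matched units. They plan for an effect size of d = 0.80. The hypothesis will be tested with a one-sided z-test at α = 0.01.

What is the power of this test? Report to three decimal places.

Power ≈ 0.748

Noncentrality parameter: δ = d·√n = 0.80 × √14 = 2.9933
Critical value for a one-sided test at α = 0.01: z_α = 2.326.
Power = P(Z > 2.326 − δ) = Φ(0.667) = 0.7476.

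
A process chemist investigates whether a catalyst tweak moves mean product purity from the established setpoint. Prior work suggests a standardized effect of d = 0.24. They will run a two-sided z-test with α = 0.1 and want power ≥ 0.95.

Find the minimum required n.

Set Φ(δ − 1.645) = 0.95; then δ − 1.645 = Φ⁻¹(0.95) = 1.645, giving δ = 3.290.
(The Φ(−δ − z_{α/2}) term is vanishingly small for δ > 0 and is dropped in the standard sample-size formula.)
δ = d·√n ⇒ n = (δ/d)² = (3.290 / 0.24)² = 187.88.
Round up to the next whole unit.

n = 188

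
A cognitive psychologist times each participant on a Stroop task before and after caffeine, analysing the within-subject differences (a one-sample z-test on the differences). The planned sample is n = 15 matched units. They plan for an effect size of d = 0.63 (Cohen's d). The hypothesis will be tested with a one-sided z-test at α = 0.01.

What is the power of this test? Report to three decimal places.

Noncentrality parameter: δ = d·√n = 0.63 × √15 = 2.4400
Critical value for a one-sided test at α = 0.01: z_α = 2.326.
Power = P(Z > 2.326 − δ) = Φ(0.114) = 0.5452.

Power ≈ 0.545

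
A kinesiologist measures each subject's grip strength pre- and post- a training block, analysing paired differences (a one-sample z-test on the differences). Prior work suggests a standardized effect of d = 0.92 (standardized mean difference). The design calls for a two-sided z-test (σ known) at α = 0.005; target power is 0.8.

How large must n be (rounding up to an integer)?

n = 16

Set Φ(δ − 2.807) = 0.8; then δ − 2.807 = Φ⁻¹(0.8) = 0.842, giving δ = 3.649.
(Ignoring the negligible lower-tail rejection probability gives the usual closed-form inversion.)
δ = d·√n ⇒ n = (δ/d)² = (3.649 / 0.92)² = 15.73.
Round up to the next whole unit.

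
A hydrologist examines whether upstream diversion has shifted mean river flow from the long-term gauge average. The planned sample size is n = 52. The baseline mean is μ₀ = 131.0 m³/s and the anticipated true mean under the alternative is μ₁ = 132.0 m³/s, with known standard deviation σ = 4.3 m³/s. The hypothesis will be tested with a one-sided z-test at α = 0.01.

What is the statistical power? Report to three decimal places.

Power ≈ 0.258

Standardized effect: d = |μ₁ − μ₀| / σ = |132.0 − 131.0| / 4.3 = 0.2326
Noncentrality parameter: δ = d·√n = 0.2326 × √52 = 1.6770
One-sided α = 0.01 → critical value z_{0.01} = 2.326.
Power = P(Z > 2.326 − δ) = Φ(-0.649) = 0.2581.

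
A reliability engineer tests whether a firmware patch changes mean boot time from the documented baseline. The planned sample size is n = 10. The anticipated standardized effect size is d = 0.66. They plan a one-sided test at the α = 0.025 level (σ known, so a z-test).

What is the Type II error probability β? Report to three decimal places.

β ≈ 0.449

Noncentrality parameter: δ = d·√n = 0.66 × √10 = 2.0871
One-sided α = 0.025 → critical value z_{0.025} = 1.960.
Power = Φ(δ − 1.960) = Φ(0.127) = 0.5506.
Type II error: β = 1 − power = 1 − 0.5506 = 0.4494.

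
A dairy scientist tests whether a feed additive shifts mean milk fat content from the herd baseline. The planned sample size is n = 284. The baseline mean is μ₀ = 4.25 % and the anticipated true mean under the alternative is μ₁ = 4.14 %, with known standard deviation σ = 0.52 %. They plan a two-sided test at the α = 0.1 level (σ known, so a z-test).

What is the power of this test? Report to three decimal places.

Power ≈ 0.973

Standardized effect: d = |μ₁ − μ₀| / σ = |4.14 − 4.25| / 0.52 = 0.2115
Noncentrality parameter: δ = d·√n = 0.2115 × √284 = 3.5649
Critical value for a two-sided test at α = 0.1: z_{α/2} = 1.645.
Power = Φ(δ − 1.645) + Φ(−δ − 1.645) = Φ(1.920) + Φ(-5.210) = 0.9726 + 0.0000 = 0.9726.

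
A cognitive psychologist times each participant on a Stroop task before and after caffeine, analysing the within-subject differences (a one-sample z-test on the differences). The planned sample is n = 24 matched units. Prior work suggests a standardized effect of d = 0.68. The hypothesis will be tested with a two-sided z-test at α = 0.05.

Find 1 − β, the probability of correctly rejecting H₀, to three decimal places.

Power ≈ 0.915

Noncentrality parameter: δ = d·√n = 0.68 × √24 = 3.3313
Two-sided α = 0.05 → critical value z_{0.025} = 1.960.
Power = Φ(δ − 1.960) + Φ(−δ − 1.960) = Φ(1.371) + Φ(-5.291) = 0.9149 + 0.0000 = 0.9149.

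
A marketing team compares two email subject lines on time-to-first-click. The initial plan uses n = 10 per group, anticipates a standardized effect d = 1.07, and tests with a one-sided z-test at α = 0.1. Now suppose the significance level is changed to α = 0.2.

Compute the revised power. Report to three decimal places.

δ = d·√(n/2) = 1.07 × √(10/2) = 2.3926 (unchanged). New critical value: z_{0.2} = 0.842.
Revised power = Φ(δ − 0.842) = Φ(1.551) = 0.9395.

Power ≈ 0.940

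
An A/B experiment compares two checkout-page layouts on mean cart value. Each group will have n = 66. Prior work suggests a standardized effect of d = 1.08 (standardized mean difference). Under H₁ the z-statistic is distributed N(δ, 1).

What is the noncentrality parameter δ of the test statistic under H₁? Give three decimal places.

δ ≈ 6.204

The noncentrality parameter scales effect size by the design's sample-size factor: δ = d·√(n/2) = 1.08 × √(66/2) = 6.2041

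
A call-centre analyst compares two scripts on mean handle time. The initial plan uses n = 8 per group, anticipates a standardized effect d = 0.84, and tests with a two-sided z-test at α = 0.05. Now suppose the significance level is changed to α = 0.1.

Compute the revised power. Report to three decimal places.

δ = d·√(n/2) = 0.84 × √(8/2) = 1.6800 (unchanged). New critical value: z_{0.05} = 1.645.
Revised power = Φ(δ − 1.645) + Φ(−δ − 1.645) = Φ(0.035) + Φ(-3.325) = 0.5140 + 0.0004 = 0.5145.

Power ≈ 0.514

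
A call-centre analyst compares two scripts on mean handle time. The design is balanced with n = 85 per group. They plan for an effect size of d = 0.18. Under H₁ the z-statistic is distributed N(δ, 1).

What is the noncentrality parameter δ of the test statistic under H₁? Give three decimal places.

δ ≈ 1.173

The noncentrality parameter scales effect size by the design's sample-size factor: δ = d·√(n/2) = 0.18 × √(85/2) = 1.1735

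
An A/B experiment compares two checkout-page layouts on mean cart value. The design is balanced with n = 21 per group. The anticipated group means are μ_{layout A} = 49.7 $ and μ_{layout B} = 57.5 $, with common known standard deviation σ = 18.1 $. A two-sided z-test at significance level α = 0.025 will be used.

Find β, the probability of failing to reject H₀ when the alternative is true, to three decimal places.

Standardized effect: d = |μ_{layout A} − μ_{layout B}| / σ = |49.7 − 57.5| / 18.1 = 0.4309
Noncentrality parameter: δ = d·√(n/2) = 0.4309 × √(21/2) = 1.3964
Critical value for a two-sided test at α = 0.025: z_{α/2} = 2.241.
Power = Φ(δ − 2.241) + Φ(−δ − 2.241) = Φ(-0.845) + Φ(-3.638) = 0.1991 + 0.0001 = 0.1992.
Type II error: β = 1 − power = 1 − 0.1992 = 0.8008.

β ≈ 0.801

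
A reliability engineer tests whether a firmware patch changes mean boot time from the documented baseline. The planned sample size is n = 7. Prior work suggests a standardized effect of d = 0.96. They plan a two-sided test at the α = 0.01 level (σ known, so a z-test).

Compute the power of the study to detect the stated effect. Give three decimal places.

Noncentrality parameter: δ = d·√n = 0.96 × √7 = 2.5399
Critical value for a two-sided test at α = 0.01: z_{α/2} = 2.576.
Power = Φ(δ − 2.576) + Φ(−δ − 2.576) = Φ(-0.036) + Φ(-5.116) = 0.4857 + 0.0000 = 0.4857.

Power ≈ 0.486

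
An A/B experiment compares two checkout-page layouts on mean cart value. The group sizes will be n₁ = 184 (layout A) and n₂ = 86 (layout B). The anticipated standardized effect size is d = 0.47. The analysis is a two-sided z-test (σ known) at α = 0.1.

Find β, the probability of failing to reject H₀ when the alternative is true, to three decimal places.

β ≈ 0.025

Noncentrality parameter: δ = d / √(1/n₁ + 1/n₂) = 0.47 / √(1/184 + 1/86) = 3.5981
Two-sided α = 0.1 → critical value z_{0.05} = 1.645.
Power = Φ(δ − 1.645) + Φ(−δ − 1.645) = Φ(1.953) + Φ(-5.243) = 0.9746 + 0.0000 = 0.9746.
Type II error: β = 1 − power = 1 − 0.9746 = 0.0254.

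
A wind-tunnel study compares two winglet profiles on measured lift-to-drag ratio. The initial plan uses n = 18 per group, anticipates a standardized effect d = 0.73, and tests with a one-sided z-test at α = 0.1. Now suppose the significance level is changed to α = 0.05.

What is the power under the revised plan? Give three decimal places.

Power ≈ 0.707

δ = d·√(n/2) = 0.73 × √(18/2) = 2.1900 (unchanged). New critical value: z_{0.05} = 1.645.
Revised power = Φ(δ − 1.645) = Φ(0.545) = 0.7072.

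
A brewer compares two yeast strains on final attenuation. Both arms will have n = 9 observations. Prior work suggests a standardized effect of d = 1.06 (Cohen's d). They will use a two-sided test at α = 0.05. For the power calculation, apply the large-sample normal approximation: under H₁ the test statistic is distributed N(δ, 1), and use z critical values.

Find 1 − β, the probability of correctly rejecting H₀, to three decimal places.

Power ≈ 0.614

Noncentrality parameter: δ = d·√(n/2) = 1.06 × √(9/2) = 2.2486
Two-sided α = 0.05 → critical value z_{0.025} = 1.960.
Power = Φ(δ − 1.960) + Φ(−δ − 1.960) = Φ(0.289) + Φ(-4.209) = 0.6136 + 0.0000 = 0.6136.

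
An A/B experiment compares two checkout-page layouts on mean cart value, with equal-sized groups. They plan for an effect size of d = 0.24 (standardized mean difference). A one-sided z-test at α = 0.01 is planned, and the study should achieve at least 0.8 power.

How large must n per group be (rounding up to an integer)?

Set Φ(δ − 2.326) = 0.8; then δ − 2.326 = Φ⁻¹(0.8) = 0.842, giving δ = 3.168.
δ = d·√(n/2) ⇒ n = 2(δ/d)² = 2 × (3.168 / 0.24)² = 348.47.
Round up to the next whole unit.

n = 349 per group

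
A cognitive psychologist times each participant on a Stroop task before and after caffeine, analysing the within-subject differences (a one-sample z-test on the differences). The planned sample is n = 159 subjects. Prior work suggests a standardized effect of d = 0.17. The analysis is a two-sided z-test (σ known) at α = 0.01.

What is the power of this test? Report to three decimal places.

Noncentrality parameter: δ = d·√n = 0.17 × √159 = 2.1436
Critical value for a two-sided test at α = 0.01: z_{α/2} = 2.576.
Power = Φ(δ − 2.576) + Φ(−δ − 2.576) = Φ(-0.432) + Φ(-4.719) = 0.3328 + 0.0000 = 0.3328.

Power ≈ 0.333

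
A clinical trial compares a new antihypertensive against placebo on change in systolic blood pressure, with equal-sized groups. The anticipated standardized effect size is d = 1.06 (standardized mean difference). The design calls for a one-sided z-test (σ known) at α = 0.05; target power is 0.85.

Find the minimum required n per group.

Set Φ(δ − 1.645) = 0.85; then δ − 1.645 = Φ⁻¹(0.85) = 1.036, giving δ = 2.681.
δ = d·√(n/2) ⇒ n = 2(δ/d)² = 2 × (2.681 / 1.06)² = 12.80.
Rounding up, n = 13 per group.

n = 13 per group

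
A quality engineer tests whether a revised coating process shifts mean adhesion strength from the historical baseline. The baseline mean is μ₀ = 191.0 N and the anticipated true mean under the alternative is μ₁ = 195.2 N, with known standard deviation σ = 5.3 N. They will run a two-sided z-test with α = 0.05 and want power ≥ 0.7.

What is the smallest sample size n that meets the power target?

n = 10

Standardized effect: d = |μ₁ − μ₀| / σ = |195.2 − 191.0| / 5.3 = 0.7925
Set Φ(δ − 1.960) = 0.7; then δ − 1.960 = Φ⁻¹(0.7) = 0.524, giving δ = 2.484.
(For δ > 0 the lower-tail rejection region contributes negligibly to power, so the one-term inversion is standard.)
δ = d·√n ⇒ n = (δ/d)² = (2.484 / 0.7925)² = 9.83.
Rounding up, n = 10.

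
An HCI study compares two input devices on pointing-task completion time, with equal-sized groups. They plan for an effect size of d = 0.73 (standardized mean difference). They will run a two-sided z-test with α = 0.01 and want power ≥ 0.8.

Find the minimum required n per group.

n = 44 per group

For power 0.8 need Φ(δ − z_{0.005}) = 0.8, so δ = z_{0.005} + z_{0.20} = 2.576 + 0.842 = 3.417.
(Ignoring the negligible lower-tail rejection probability gives the usual closed-form inversion.)
δ = d·√(n/2) ⇒ n = 2(δ/d)² = 2 × (3.417 / 0.73)² = 43.83.
Round up to the next whole unit.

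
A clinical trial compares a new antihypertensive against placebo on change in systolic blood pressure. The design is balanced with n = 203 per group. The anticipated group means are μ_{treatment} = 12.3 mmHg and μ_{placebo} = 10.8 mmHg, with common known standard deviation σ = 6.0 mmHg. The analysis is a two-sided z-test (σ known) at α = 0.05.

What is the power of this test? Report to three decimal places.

Power ≈ 0.712

Standardized effect: d = |μ_{treatment} − μ_{placebo}| / σ = |12.3 − 10.8| / 6.0 = 0.2500
Noncentrality parameter: δ = d·√(n/2) = 0.2500 × √(203/2) = 2.5187
Critical value for a two-sided test at α = 0.05: z_{α/2} = 1.960.
Power = Φ(δ − 1.960) + Φ(−δ − 1.960) = Φ(0.559) + Φ(-4.479) = 0.7118 + 0.0000 = 0.7118.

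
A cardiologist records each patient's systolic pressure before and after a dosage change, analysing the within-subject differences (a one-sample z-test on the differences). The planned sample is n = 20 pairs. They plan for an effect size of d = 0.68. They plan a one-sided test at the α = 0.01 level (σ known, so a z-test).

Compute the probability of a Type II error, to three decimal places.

β ≈ 0.237

Noncentrality parameter: δ = d·√n = 0.68 × √20 = 3.0411
Critical value for a one-sided test at α = 0.01: z_α = 2.326.
Power = Φ(δ − 2.326) = Φ(0.715) = 0.7626.
Type II error: β = 1 − power = 1 − 0.7626 = 0.2374.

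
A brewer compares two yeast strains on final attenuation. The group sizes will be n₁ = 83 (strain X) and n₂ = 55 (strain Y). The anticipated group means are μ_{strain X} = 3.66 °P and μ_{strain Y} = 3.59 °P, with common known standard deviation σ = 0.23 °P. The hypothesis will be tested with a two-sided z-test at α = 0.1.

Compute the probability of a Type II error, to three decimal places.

β ≈ 0.458

Standardized effect: d = |μ_{strain X} − μ_{strain Y}| / σ = |3.66 − 3.59| / 0.23 = 0.3043
Noncentrality parameter: λ = d / √(1/n₁ + 1/n₂) = 0.3043 / √(1/83 + 1/55) = 1.7505
Two-sided α = 0.1 → critical value z_{0.05} = 1.645.
Power = Φ(λ − 1.645) + Φ(−λ − 1.645) = Φ(0.106) + Φ(-3.395) = 0.5421 + 0.0003 = 0.5424.
Type II error: β = 1 − power = 1 − 0.5424 = 0.4576.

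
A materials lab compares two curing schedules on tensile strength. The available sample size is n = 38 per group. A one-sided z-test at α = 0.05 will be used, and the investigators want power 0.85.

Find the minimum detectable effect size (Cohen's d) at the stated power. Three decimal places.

d ≈ 0.615

Need Φ(δ − 1.645) = 0.85, so δ = 1.645 + 1.036 = 2.681.
δ = d·√(n/2) ⇒ d = δ/√(n/2) = 2.681/√(38/2) = 0.6151.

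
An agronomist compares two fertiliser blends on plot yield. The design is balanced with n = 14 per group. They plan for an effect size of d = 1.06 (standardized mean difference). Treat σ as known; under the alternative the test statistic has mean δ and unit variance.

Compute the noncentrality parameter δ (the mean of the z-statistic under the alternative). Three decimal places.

δ ≈ 2.804

The noncentrality parameter scales effect size by the design's sample-size factor: δ = d·√(n/2) = 1.06 × √(14/2) = 2.8045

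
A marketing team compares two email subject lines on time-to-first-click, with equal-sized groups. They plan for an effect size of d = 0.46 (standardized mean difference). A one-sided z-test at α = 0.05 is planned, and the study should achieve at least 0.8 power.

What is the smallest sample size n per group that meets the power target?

For power 0.8 need Φ(δ − z_{0.05}) = 0.8, so δ = z_{0.05} + z_{0.20} = 1.645 + 0.842 = 2.486.
δ = d·√(n/2) ⇒ n = 2(δ/d)² = 2 × (2.486 / 0.46)² = 58.44.
Round up to the next whole unit.

n = 59 per group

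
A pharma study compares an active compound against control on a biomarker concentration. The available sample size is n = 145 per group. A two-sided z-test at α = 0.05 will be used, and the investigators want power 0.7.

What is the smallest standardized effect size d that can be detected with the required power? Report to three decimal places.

Need Φ(δ − 1.960) = 0.7, so δ = 1.960 + 0.524 = 2.484.
(Lower-tail contribution to power is negligible for δ > 0.)
δ = d·√(n/2) ⇒ d = δ/√(n/2) = 2.484/√(145/2) = 0.2918.

d ≈ 0.292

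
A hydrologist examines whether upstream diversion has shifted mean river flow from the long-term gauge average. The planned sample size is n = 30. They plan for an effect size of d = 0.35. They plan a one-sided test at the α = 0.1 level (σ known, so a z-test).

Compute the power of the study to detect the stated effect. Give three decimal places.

Power ≈ 0.737

Noncentrality parameter: δ = d·√n = 0.35 × √30 = 1.9170
Critical value for a one-sided test at α = 0.1: z_α = 1.282.
Power = P(Z > 1.282 − δ) = Φ(0.635) = 0.7374.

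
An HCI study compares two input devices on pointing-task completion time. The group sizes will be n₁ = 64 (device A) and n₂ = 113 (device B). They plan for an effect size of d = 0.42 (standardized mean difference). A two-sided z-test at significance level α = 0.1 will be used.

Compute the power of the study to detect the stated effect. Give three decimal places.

Noncentrality parameter: δ = d / √(1/n₁ + 1/n₂) = 0.42 / √(1/64 + 1/113) = 2.6847
Critical value for a two-sided test at α = 0.1: z_{α/2} = 1.645.
Power = Φ(δ − 1.645) + Φ(−δ − 1.645) = Φ(1.040) + Φ(-4.330) = 0.8508 + 0.0000 = 0.8508.

Power ≈ 0.851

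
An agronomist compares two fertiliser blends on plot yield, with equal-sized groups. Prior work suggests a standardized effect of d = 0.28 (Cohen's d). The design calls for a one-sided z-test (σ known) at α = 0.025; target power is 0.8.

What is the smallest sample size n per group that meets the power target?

Set Φ(δ − 1.960) = 0.8; then δ − 1.960 = Φ⁻¹(0.8) = 0.842, giving δ = 2.802.
δ = d·√(n/2) ⇒ n = 2(δ/d)² = 2 × (2.802 / 0.28)² = 200.23.
Round up to the next whole unit.

n = 201 per group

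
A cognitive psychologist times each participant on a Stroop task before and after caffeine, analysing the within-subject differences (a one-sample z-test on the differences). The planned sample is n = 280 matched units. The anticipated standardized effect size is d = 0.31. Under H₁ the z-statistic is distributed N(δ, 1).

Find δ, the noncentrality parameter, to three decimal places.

δ ≈ 5.187

The noncentrality parameter scales effect size by the design's sample-size factor: δ = d·√n = 0.31 × √280 = 5.1873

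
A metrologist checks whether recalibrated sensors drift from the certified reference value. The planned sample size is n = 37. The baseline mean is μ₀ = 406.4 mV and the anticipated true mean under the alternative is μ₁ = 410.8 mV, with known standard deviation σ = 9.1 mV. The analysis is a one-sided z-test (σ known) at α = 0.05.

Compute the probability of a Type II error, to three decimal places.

β ≈ 0.097

Standardized effect: d = |μ₁ − μ₀| / σ = |410.8 − 406.4| / 9.1 = 0.4835
Noncentrality parameter: δ = d·√n = 0.4835 × √37 = 2.9411
Critical value for a one-sided test at α = 0.05: z_α = 1.645.
Power = P(Z > 1.645 − δ) = Φ(1.296) = 0.9026.
Type II error: β = 1 − power = 1 − 0.9026 = 0.0974.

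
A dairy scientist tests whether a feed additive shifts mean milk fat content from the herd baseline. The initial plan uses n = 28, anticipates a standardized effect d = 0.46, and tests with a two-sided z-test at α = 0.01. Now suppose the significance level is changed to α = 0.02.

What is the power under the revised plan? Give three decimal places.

Power ≈ 0.543

δ = d·√n = 0.46 × √28 = 2.4341 (unchanged). New critical value: z_{0.01} = 2.326.
Revised power = Φ(δ − 2.326) + Φ(−δ − 2.326) = Φ(0.108) + Φ(-4.760) = 0.5429 + 0.0000 = 0.5429.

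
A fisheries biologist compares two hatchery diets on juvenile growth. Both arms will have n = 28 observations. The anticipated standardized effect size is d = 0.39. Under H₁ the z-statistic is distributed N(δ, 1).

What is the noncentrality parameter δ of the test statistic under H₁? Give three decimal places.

δ ≈ 1.459

The noncentrality parameter scales effect size by the design's sample-size factor: δ = d·√(n/2) = 0.39 × √(28/2) = 1.4592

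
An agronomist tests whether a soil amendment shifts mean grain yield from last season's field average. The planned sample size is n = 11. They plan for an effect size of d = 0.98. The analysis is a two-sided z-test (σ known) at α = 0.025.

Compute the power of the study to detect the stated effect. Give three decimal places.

Noncentrality parameter: δ = d·√n = 0.98 × √11 = 3.2503
Critical value for a two-sided test at α = 0.025: z_{α/2} = 2.241.
Power = Φ(δ − 2.241) + Φ(−δ − 2.241) = Φ(1.009) + Φ(-5.492) = 0.8435 + 0.0000 = 0.8435.

Power ≈ 0.843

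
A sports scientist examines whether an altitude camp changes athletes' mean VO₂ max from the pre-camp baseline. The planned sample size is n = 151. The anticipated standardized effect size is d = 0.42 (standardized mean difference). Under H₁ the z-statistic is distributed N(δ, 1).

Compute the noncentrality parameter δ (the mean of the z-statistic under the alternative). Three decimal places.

δ = d·√n = 0.42 × √151 = 5.1610

δ ≈ 5.161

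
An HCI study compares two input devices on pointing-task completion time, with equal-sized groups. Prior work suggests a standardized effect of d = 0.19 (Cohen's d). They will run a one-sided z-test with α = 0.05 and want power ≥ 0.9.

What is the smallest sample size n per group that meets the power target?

Set Φ(δ − 1.645) = 0.9; then δ − 1.645 = Φ⁻¹(0.9) = 1.282, giving δ = 2.926.
δ = d·√(n/2) ⇒ n = 2(δ/d)² = 2 × (2.926 / 0.19)² = 474.45.
Rounding up, n = 475 per group.

n = 475 per group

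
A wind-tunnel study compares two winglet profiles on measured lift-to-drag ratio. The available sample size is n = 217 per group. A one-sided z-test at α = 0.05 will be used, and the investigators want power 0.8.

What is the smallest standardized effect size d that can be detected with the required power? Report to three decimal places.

Need Φ(δ − 1.645) = 0.8, so δ = 1.645 + 0.842 = 2.486.
δ = d·√(n/2) ⇒ d = δ/√(n/2) = 2.486/√(217/2) = 0.2387.

d ≈ 0.239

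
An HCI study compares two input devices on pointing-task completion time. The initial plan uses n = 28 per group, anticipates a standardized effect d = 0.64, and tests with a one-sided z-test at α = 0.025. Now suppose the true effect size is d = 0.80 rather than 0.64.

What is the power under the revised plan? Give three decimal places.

Power ≈ 0.849

With d = 0.80: δ = d·√(n/2) = 0.80 × √(28/2) = 2.9933. Critical value z_{0.025} = 1.960.
Revised power = Φ(δ − 1.960) = Φ(1.033) = 0.8493.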